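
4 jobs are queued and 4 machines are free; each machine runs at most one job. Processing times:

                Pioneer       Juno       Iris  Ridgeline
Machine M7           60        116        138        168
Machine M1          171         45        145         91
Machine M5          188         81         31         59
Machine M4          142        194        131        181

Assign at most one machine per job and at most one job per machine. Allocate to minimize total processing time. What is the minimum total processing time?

This is the linear assignment problem.
Optimal: Pioneer→Machine M7 (60 min), Juno→Machine M1 (45 min), Iris→Machine M4 (131 min), Ridgeline→Machine M5 (59 min) — total 60+45+131+59 = 295 min.
Column-greedy (each machine in turn goes to its cheapest remaining job) gives 317 min, worse by 22.
Swapping Ridgeline↔Pioneer (Ridgeline→Machine M7 168 min, Pioneer→Machine M5 188 min) adds 237.
Checked against all permutations: 295 min is optimal.

Min total: 295 min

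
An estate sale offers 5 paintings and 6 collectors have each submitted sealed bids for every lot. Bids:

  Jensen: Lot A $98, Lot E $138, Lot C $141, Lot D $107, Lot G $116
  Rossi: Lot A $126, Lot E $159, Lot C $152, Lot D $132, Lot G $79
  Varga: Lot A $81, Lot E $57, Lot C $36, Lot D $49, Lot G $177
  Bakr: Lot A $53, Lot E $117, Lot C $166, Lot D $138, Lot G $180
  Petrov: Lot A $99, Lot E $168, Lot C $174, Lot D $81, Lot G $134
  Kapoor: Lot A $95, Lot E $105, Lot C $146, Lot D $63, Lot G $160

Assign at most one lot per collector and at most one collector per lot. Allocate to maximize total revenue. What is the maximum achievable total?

Max total: $755

Optimal: Rossi→Lot A ($126), Petrov→Lot E ($168), Kapoor→Lot C ($146), Bakr→Lot D ($138), Varga→Lot G ($177) — total 126+168+146+138+177 = $755.
Row-greedy (each collector in turn takes its best remaining lot) gives $714, worse by 41.
Every other assignment is strictly worse.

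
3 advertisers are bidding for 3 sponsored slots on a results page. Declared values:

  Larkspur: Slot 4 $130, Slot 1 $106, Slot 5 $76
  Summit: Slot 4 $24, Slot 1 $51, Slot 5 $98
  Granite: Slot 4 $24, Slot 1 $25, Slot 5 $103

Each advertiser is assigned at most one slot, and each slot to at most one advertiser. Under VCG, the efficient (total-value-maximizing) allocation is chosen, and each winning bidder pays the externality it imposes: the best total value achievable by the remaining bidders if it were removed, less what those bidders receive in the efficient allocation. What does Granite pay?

Efficient allocation: Larkspur→Slot 4 ($130), Summit→Slot 1 ($51), Granite→Slot 5 ($103); total welfare W = $284.
Granite receives Slot 5 at value $103, so the others get W − 103 = $181.
Without Granite: best allocation of the remaining 2 bidders over all 3 slots is Larkspur→Slot 4 ($130), Summit→Slot 5 ($98), total $228.
VCG payment = (others' best without Granite) − (others' welfare with Granite) = 228 − 181 = $47.

Granite pays $47.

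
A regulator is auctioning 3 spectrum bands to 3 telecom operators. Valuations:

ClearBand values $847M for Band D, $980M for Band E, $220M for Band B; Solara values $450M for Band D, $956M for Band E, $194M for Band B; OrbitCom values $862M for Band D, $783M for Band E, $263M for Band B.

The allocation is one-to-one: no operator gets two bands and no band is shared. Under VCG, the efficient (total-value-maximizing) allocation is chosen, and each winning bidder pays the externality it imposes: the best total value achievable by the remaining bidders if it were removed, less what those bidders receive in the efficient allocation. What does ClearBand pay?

ClearBand pays $599M.

Efficient allocation: ClearBand→Band D ($847M), Solara→Band E ($956M), OrbitCom→Band B ($263M); total welfare W = $2066M.
ClearBand receives Band D at value $847M, so the others get W − 847 = $1219M.
Without ClearBand: best allocation of the remaining 2 bidders over all 3 bands is Solara→Band E ($956M), OrbitCom→Band D ($862M), total $1818M.
VCG payment = (others' best without ClearBand) − (others' welfare with ClearBand) = 1818 − 1219 = $599M.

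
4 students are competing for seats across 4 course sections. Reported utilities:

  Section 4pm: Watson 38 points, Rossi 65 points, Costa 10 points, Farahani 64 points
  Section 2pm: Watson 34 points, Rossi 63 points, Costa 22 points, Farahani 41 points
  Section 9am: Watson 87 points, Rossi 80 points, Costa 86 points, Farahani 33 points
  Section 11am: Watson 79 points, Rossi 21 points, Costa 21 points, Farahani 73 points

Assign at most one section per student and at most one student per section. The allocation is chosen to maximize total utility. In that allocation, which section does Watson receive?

Watson receives Section 11am.

Optimal: Watson→Section 11am (79 points), Rossi→Section 2pm (63 points), Costa→Section 9am (86 points), Farahani→Section 4pm (64 points) — total 79+63+86+64 = 292 points.
Max-entry greedy (repeatedly take the single best remaining cell) gives 247 points, worse by 45.
Checked against all permutations: 292 points is optimal.
Watson's own top section is Section 9am (87 points), but forcing Watson→Section 9am and reassigning the rest optimally gives only 247 points — worse by 45.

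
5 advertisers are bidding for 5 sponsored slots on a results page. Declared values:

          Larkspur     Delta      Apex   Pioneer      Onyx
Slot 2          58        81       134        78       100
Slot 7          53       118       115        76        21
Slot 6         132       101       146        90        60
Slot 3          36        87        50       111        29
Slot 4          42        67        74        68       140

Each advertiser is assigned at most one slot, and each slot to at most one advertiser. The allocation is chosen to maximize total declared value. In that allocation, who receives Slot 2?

Apex receives Slot 2.

Optimal: Larkspur→Slot 6 ($132), Delta→Slot 7 ($118), Apex→Slot 2 ($134), Pioneer→Slot 3 ($111), Onyx→Slot 4 ($140) — total 132+118+134+111+140 = $635.
Max-entry greedy (repeatedly take the single best remaining cell) gives $573, worse by 62.
Next-best assignment: Larkspur→Slot 6, Delta→Slot 2, Apex→Slot 7, Pioneer→Slot 3, Onyx→Slot 4 = $579.
Checked against all permutations: $635 is optimal.
Apex's own top slot is Slot 6 ($146), but forcing Apex→Slot 6 and reassigning the rest optimally gives only $573 — worse by 62.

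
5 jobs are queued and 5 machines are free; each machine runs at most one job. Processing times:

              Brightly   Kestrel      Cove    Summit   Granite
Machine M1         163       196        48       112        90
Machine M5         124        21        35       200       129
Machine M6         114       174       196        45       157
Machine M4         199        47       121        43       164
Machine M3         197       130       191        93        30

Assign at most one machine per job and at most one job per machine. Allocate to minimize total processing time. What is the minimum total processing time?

Minimum total: 256 min

This is a one-to-one assignment (minimum-cost bipartite matching).
Optimal: Brightly→Machine M6 (114 min), Kestrel→Machine M5 (21 min), Cove→Machine M1 (48 min), Summit→Machine M4 (43 min), Granite→Machine M3 (30 min) — total 114+21+48+43+30 = 256 min.
Column-greedy (each machine in turn goes to its cheapest remaining job) gives 475 min, worse by 219.
Swapping Summit↔Kestrel (Summit→Machine M5 200 min, Kestrel→Machine M4 47 min) adds 183.
Every other assignment is strictly worse.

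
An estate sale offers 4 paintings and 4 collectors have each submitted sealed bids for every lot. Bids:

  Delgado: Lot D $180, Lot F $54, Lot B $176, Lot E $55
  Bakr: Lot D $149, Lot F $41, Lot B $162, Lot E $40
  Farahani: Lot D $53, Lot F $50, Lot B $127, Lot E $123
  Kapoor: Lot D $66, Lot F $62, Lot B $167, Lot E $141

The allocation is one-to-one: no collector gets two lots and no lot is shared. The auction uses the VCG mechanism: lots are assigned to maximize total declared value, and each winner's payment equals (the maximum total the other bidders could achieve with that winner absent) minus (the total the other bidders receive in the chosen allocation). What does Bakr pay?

Efficient allocation: Delgado→Lot D ($180), Bakr→Lot B ($162), Farahani→Lot F ($50), Kapoor→Lot E ($141); total welfare W = $533.
Bakr receives Lot B at value $162, so the others get W − 162 = $371.
Without Bakr: best allocation of the remaining 3 bidders over all 4 lots is Delgado→Lot D ($180), Farahani→Lot E ($123), Kapoor→Lot B ($167), total $470.
VCG payment = (others' best without Bakr) − (others' welfare with Bakr) = 470 − 371 = $99.

Bakr pays $99.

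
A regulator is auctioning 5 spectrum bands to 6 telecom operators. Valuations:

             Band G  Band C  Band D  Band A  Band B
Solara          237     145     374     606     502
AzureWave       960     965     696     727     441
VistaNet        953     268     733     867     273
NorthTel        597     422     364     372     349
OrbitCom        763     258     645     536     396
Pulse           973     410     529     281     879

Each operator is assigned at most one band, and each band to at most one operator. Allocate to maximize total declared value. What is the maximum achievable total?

Optimal: VistaNet→Band G ($953M), AzureWave→Band C ($965M), OrbitCom→Band D ($645M), Solara→Band A ($606M), Pulse→Band B ($879M) — total 953+965+645+606+879 = $4048M.
Next-best assignment: NorthTel→Band G, AzureWave→Band C, OrbitCom→Band D, VistaNet→Band A, Pulse→Band B = $3953M.
Checked against all permutations: $4048M is optimal.

Maximum total: $4048M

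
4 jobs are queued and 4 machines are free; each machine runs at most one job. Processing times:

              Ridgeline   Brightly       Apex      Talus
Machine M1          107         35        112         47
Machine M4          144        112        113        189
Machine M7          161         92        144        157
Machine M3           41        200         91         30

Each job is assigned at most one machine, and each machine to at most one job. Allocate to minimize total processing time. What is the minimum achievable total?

Optimal: Ridgeline→Machine M3 (41 min), Brightly→Machine M7 (92 min), Apex→Machine M4 (113 min), Talus→Machine M1 (47 min) — total 41+92+113+47 = 293 min.
Row-greedy (each job in turn takes its cheapest remaining machine) gives 346 min, worse by 53.
Next-best assignment: Ridgeline→Machine M7, Brightly→Machine M1, Apex→Machine M4, Talus→Machine M3 = 339 min.

Minimum total: 293 min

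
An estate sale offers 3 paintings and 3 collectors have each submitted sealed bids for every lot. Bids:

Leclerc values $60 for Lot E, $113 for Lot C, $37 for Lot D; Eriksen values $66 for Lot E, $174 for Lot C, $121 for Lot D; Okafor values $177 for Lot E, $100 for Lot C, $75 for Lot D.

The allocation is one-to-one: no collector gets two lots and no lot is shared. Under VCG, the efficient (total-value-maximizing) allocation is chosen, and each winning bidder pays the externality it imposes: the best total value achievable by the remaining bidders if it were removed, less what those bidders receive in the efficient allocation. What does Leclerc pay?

Efficient allocation: Leclerc→Lot C ($113), Eriksen→Lot D ($121), Okafor→Lot E ($177); total welfare W = $411.
Leclerc receives Lot C at value $113, so the others get W − 113 = $298.
Without Leclerc: best allocation of the remaining 2 bidders over all 3 lots is Eriksen→Lot C ($174), Okafor→Lot E ($177), total $351.
VCG payment = (others' best without Leclerc) − (others' welfare with Leclerc) = 351 − 298 = $53.

Leclerc pays $53.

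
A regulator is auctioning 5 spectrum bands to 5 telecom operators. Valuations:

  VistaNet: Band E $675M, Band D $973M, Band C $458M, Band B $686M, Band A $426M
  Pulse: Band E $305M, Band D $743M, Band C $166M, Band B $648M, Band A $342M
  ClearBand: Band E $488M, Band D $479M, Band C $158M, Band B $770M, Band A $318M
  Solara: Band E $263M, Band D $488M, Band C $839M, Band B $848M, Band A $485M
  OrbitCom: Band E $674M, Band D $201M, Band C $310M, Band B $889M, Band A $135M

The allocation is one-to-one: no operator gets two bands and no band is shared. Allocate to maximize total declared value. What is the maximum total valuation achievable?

Maximum total: $3598M

Optimal: VistaNet→Band D ($973M), Pulse→Band A ($342M), ClearBand→Band B ($770M), Solara→Band C ($839M), OrbitCom→Band E ($674M) — total 973+342+770+839+674 = $3598M.
Max-entry greedy (repeatedly take the single best remaining cell) gives $3531M, worse by 67.
Every other assignment is strictly worse.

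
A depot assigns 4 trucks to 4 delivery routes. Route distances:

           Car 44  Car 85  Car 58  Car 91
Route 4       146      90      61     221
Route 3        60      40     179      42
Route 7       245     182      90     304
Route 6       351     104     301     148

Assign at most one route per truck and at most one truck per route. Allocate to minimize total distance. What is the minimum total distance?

Treat this as an assignment problem: match each truck to one route.
Optimal: Car 44→Route 4 (146 km), Car 85→Route 6 (104 km), Car 58→Route 7 (90 km), Car 91→Route 3 (42 km) — total 146+104+90+42 = 382 km.
Column-greedy (each route in turn goes to its cheapest remaining truck) gives 494 km, worse by 112.
Checked against all permutations: 382 km is optimal.

Min total: 382 km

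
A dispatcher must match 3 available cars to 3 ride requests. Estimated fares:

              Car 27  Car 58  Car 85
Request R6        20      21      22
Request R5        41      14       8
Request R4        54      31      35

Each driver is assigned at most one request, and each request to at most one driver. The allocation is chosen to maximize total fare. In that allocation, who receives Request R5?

Car 27 receives Request R5.

Optimal: Car 27→Request R5 ($41), Car 58→Request R6 ($21), Car 85→Request R4 ($35) — total 41+21+35 = $97.
Row-greedy (each driver in turn takes its best remaining request) gives $83, worse by 14.
Car 27's own top request is Request R4 ($54), but forcing Car 27→Request R4 and reassigning the rest optimally gives only $90 — worse by 7.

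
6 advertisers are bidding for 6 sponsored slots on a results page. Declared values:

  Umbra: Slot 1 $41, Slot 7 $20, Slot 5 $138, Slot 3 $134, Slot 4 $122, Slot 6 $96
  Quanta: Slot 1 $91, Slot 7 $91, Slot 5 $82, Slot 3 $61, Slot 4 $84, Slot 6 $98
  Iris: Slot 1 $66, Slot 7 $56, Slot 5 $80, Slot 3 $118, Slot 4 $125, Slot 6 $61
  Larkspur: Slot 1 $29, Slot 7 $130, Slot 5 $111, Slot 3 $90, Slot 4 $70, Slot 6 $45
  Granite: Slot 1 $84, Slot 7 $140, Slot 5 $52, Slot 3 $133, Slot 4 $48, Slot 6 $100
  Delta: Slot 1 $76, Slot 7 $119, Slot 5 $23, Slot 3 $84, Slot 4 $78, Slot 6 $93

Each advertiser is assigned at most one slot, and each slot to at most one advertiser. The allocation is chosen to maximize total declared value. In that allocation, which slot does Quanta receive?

Quanta receives Slot 1.

Optimal: Umbra→Slot 5 ($138), Quanta→Slot 1 ($91), Iris→Slot 4 ($125), Larkspur→Slot 7 ($130), Granite→Slot 3 ($133), Delta→Slot 6 ($93) — total 138+91+125+130+133+93 = $710.
Max-entry greedy (repeatedly take the single best remaining cell) gives $667, worse by 43.
Next-best assignment: Umbra→Slot 5, Quanta→Slot 6, Iris→Slot 4, Larkspur→Slot 7, Granite→Slot 3, Delta→Slot 1 = $700.
Quanta's own top slot is Slot 6 ($98), but forcing Quanta→Slot 6 and reassigning the rest optimally gives only $700 — worse by 10.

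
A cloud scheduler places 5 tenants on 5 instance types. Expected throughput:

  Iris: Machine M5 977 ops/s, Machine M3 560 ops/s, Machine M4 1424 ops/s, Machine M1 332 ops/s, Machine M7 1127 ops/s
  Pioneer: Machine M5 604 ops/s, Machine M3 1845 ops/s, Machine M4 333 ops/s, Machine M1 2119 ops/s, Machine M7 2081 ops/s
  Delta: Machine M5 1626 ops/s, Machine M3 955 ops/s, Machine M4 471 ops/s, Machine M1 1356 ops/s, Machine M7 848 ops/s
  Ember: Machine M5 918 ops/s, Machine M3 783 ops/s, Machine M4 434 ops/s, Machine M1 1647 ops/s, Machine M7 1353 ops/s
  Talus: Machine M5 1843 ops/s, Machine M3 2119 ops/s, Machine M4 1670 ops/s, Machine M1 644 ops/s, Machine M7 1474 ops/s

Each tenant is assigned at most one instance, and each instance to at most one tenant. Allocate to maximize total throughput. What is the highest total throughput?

Optimal: Iris→Machine M4 (1424 ops/s), Pioneer→Machine M7 (2081 ops/s), Delta→Machine M5 (1626 ops/s), Ember→Machine M1 (1647 ops/s), Talus→Machine M3 (2119 ops/s) — total 1424+2081+1626+1647+2119 = 8897 ops/s.
Row-greedy (each tenant in turn takes its best remaining instance) gives 8641 ops/s, worse by 256.

Maximum total: 8897 ops/s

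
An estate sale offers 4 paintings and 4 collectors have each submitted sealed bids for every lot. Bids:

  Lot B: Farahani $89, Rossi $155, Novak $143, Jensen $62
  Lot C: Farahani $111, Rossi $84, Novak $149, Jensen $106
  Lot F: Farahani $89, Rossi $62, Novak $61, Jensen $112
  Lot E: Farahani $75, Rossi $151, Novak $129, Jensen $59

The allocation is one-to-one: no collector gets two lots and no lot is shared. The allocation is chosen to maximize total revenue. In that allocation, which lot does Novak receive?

Optimal: Farahani→Lot C ($111), Rossi→Lot E ($151), Novak→Lot B ($143), Jensen→Lot F ($112) — total 111+151+143+112 = $517.
Column-greedy (each lot in turn goes to its best remaining collector) gives $491, worse by 26.
Next-best assignment: Farahani→Lot C, Rossi→Lot B, Novak→Lot E, Jensen→Lot F = $507.
Swapping Jensen↔Novak (Jensen→Lot B $62, Novak→Lot F $61) loses 132.
Novak's own top lot is Lot C ($149), but forcing Novak→Lot C and reassigning the rest optimally gives only $501 — worse by 16.

Novak receives Lot B.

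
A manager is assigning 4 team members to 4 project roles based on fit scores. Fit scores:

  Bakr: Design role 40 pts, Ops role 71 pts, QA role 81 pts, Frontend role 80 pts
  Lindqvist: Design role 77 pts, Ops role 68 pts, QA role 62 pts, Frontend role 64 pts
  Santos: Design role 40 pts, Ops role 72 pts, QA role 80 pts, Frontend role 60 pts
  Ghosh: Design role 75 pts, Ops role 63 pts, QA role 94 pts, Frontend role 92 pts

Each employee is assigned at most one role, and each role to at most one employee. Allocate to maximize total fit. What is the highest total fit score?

Max total: 323 pts

Treat this as an assignment problem: match each employee to one role.
Optimal: Bakr→Frontend role (80 pts), Lindqvist→Design role (77 pts), Santos→Ops role (72 pts), Ghosh→QA role (94 pts) — total 80+77+72+94 = 323 pts.
Row-greedy (each employee in turn takes its best remaining role) gives 322 pts, worse by 1.
Next-best assignment: Bakr→QA role, Lindqvist→Design role, Santos→Ops role, Ghosh→Frontend role = 322 pts.
Swapping Lindqvist↔Santos (Lindqvist→Ops role 68 pts, Santos→Design role 40 pts) loses 41.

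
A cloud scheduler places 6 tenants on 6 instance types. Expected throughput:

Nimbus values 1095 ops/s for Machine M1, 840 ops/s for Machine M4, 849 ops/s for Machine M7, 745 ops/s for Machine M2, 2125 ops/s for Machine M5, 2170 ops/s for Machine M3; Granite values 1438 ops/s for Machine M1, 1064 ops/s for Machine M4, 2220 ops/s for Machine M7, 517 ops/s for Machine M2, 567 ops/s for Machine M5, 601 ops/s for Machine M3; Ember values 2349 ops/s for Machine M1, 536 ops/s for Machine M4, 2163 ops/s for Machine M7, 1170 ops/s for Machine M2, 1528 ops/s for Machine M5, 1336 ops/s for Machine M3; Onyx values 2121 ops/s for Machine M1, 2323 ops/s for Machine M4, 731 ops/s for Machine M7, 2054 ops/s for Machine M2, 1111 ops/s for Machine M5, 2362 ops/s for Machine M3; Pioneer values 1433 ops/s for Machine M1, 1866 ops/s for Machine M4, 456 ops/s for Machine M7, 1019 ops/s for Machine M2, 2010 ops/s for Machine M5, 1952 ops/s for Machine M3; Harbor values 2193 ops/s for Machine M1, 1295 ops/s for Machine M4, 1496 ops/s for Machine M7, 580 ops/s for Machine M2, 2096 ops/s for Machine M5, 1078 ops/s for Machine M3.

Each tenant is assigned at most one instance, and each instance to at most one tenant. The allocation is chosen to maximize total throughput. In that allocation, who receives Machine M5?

Optimal: Nimbus→Machine M3 (2170 ops/s), Granite→Machine M7 (2220 ops/s), Ember→Machine M1 (2349 ops/s), Onyx→Machine M2 (2054 ops/s), Pioneer→Machine M4 (1866 ops/s), Harbor→Machine M5 (2096 ops/s) — total 2170+2220+2349+2054+1866+2096 = 12755 ops/s.
Column-greedy (each instance in turn goes to its best remaining tenant) gives 11114 ops/s, worse by 1641.
Swapping Granite↔Harbor (Granite→Machine M5 567 ops/s, Harbor→Machine M7 1496 ops/s) loses 2253.
Harbor's own top instance is Machine M1 (2193 ops/s), but forcing Harbor→Machine M1 and reassigning the rest optimally gives only 12086 ops/s — worse by 669.

Harbor receives Machine M5.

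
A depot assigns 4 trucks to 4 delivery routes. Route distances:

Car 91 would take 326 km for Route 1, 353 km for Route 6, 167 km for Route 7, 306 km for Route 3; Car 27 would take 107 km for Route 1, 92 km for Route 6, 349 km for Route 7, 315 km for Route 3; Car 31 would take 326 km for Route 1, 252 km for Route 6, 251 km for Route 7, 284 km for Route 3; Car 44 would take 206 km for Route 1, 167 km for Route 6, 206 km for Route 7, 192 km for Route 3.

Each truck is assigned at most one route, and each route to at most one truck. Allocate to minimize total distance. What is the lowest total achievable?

Treat this as an assignment problem: match each truck to one route.
Optimal: Car 91→Route 7 (167 km), Car 27→Route 1 (107 km), Car 31→Route 6 (252 km), Car 44→Route 3 (192 km) — total 167+107+252+192 = 718 km.
Row-greedy (each truck in turn takes its cheapest remaining route) gives 749 km, worse by 31.
Next-best assignment: Car 91→Route 7, Car 27→Route 1, Car 31→Route 3, Car 44→Route 6 = 725 km.
No other one-to-one assignment undercuts 718 km.

Minimum total: 718 km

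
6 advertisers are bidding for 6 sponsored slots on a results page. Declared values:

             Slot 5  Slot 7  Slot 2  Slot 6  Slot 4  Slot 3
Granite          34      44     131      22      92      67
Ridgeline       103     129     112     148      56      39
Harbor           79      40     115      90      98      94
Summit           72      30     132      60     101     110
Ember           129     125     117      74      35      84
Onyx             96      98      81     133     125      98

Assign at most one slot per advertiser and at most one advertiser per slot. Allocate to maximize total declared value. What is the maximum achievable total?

Optimal: Granite→Slot 2 ($131), Ridgeline→Slot 7 ($129), Harbor→Slot 4 ($98), Summit→Slot 3 ($110), Ember→Slot 5 ($129), Onyx→Slot 6 ($133) — total 131+129+98+110+129+133 = $730.
Max-entry greedy (repeatedly take the single best remaining cell) gives $672, worse by 58.
Next-best assignment: Granite→Slot 2, Ridgeline→Slot 6, Harbor→Slot 5, Summit→Slot 3, Ember→Slot 7, Onyx→Slot 4 = $718.

Maximum total: $730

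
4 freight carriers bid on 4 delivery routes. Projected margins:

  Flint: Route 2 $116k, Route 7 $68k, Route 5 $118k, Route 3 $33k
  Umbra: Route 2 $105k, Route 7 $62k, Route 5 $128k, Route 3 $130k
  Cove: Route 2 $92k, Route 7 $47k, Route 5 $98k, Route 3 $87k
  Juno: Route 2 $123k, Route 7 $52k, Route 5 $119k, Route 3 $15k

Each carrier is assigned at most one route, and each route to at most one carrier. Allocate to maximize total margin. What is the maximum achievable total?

Maximum total: $419k

Optimal: Flint→Route 7 ($68k), Umbra→Route 3 ($130k), Cove→Route 5 ($98k), Juno→Route 2 ($123k) — total 68+130+98+123 = $419k.
Max-entry greedy (repeatedly take the single best remaining cell) gives $418k, worse by 1.
Swapping Juno↔Flint (Juno→Route 7 $52k, Flint→Route 2 $116k) loses 23.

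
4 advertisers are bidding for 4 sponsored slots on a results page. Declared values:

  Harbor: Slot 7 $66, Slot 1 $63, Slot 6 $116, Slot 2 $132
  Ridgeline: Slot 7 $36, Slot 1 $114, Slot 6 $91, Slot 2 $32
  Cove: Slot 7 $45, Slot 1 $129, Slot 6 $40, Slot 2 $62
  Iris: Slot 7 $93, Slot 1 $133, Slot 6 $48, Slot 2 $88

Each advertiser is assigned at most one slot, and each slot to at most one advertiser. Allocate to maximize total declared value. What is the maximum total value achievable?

Optimal: Harbor→Slot 2 ($132), Ridgeline→Slot 6 ($91), Cove→Slot 1 ($129), Iris→Slot 7 ($93) — total 132+91+129+93 = $445.
Next-best assignment: Harbor→Slot 2, Ridgeline→Slot 6, Cove→Slot 7, Iris→Slot 1 = $401.
Swapping Harbor↔Cove (Harbor→Slot 1 $63, Cove→Slot 2 $62) loses 136.

Maximum total: $445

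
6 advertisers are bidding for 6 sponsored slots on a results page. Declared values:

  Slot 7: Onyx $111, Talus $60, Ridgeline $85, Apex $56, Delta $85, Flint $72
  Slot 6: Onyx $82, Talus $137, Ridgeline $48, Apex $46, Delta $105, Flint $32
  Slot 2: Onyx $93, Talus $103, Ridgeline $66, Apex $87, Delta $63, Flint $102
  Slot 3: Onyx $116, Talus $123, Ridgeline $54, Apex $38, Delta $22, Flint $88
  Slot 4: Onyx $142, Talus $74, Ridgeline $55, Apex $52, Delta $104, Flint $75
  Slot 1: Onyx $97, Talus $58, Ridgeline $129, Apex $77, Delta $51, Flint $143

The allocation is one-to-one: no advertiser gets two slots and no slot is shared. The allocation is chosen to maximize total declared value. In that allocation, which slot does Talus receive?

This is a one-to-one assignment (maximum-weight bipartite matching).
Optimal: Onyx→Slot 4 ($142), Talus→Slot 3 ($123), Ridgeline→Slot 7 ($85), Apex→Slot 2 ($87), Delta→Slot 6 ($105), Flint→Slot 1 ($143) — total 142+123+85+87+105+143 = $685.
Row-greedy (each advertiser in turn takes its best remaining slot) gives $668, worse by 17.
Next-best assignment: Onyx→Slot 3, Talus→Slot 6, Ridgeline→Slot 7, Apex→Slot 2, Delta→Slot 4, Flint→Slot 1 = $672.
Talus's own top slot is Slot 6 ($137), but forcing Talus→Slot 6 and reassigning the rest optimally gives only $672 — worse by 13.

Talus receives Slot 3.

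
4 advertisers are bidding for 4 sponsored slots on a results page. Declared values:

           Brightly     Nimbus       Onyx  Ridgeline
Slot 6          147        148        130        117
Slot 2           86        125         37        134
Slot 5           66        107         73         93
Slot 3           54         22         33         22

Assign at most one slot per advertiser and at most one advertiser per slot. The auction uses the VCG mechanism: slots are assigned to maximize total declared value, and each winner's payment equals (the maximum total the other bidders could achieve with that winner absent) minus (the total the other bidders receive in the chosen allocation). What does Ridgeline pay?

Efficient allocation: Brightly→Slot 3 ($54), Nimbus→Slot 5 ($107), Onyx→Slot 6 ($130), Ridgeline→Slot 2 ($134); total welfare W = $425.
Ridgeline receives Slot 2 at value $134, so the others get W − 134 = $291.
Without Ridgeline: best allocation of the remaining 3 bidders over all 4 slots is Brightly→Slot 6 ($147), Nimbus→Slot 2 ($125), Onyx→Slot 5 ($73), total $345.
VCG payment = (others' best without Ridgeline) − (others' welfare with Ridgeline) = 345 − 291 = $54.

Ridgeline pays $54.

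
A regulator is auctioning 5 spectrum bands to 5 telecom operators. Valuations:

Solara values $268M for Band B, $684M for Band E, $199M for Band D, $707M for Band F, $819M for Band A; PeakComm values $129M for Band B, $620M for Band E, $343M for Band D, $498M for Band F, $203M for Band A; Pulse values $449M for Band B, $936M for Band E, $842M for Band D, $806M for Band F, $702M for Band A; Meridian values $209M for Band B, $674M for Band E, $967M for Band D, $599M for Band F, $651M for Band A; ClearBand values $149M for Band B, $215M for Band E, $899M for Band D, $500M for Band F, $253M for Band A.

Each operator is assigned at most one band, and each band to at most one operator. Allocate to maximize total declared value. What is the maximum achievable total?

Max total: $3386M

This is a one-to-one assignment (maximum-weight bipartite matching).
Optimal: Solara→Band A ($819M), PeakComm→Band E ($620M), Pulse→Band B ($449M), Meridian→Band F ($599M), ClearBand→Band D ($899M) — total 819+620+449+599+899 = $3386M.
Column-greedy (each band in turn goes to its best remaining operator) gives $2803M, worse by 583.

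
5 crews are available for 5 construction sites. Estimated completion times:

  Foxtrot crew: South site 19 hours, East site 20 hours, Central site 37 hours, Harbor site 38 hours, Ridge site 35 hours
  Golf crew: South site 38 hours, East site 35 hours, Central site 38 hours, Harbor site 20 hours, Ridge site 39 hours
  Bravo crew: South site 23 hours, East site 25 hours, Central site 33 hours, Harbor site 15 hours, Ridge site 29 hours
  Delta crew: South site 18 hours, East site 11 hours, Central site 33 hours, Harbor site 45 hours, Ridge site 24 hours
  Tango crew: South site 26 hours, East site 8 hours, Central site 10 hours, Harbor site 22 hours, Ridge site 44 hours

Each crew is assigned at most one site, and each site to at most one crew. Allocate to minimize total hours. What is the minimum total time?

Min total: 89 hours

Optimal: Foxtrot crew→South site (19 hours), Golf crew→Harbor site (20 hours), Bravo crew→Ridge site (29 hours), Delta crew→East site (11 hours), Tango crew→Central site (10 hours) — total 19+20+29+11+10 = 89 hours.
Min-entry greedy (repeatedly take the single cheapest remaining cell) gives 114 hours, worse by 25.
Next-best assignment: Foxtrot crew→South site, Golf crew→Ridge site, Bravo crew→Harbor site, Delta crew→East site, Tango crew→Central site = 94 hours.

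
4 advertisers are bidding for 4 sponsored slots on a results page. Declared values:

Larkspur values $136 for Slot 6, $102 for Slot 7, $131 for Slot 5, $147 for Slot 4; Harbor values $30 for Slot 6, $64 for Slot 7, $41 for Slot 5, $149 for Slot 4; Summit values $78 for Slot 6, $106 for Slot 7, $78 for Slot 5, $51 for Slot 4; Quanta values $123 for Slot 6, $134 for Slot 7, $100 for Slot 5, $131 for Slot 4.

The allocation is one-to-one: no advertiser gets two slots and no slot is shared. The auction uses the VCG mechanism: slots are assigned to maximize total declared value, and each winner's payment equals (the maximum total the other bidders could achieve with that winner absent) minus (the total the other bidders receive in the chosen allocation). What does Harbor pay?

Harbor pays $16.

Efficient allocation: Larkspur→Slot 5 ($131), Harbor→Slot 4 ($149), Summit→Slot 7 ($106), Quanta→Slot 6 ($123); total welfare W = $509.
Harbor receives Slot 4 at value $149, so the others get W − 149 = $360.
Without Harbor: best allocation of the remaining 3 bidders over all 4 slots is Larkspur→Slot 4 ($147), Summit→Slot 7 ($106), Quanta→Slot 6 ($123), total $376.
VCG payment = (others' best without Harbor) − (others' welfare with Harbor) = 376 − 360 = $16.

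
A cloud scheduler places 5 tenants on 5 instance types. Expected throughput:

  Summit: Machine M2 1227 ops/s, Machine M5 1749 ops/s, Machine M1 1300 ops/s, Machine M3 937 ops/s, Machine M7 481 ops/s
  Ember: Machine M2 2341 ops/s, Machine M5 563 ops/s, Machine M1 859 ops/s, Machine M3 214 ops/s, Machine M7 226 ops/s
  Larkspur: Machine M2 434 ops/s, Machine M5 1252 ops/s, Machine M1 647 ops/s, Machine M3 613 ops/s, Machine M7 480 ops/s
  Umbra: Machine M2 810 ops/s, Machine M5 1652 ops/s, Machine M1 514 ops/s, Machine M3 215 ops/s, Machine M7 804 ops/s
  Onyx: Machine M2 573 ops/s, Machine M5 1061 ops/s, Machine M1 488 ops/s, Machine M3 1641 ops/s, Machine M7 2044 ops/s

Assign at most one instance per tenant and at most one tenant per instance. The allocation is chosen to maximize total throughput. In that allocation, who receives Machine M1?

Optimal: Summit→Machine M1 (1300 ops/s), Ember→Machine M2 (2341 ops/s), Larkspur→Machine M3 (613 ops/s), Umbra→Machine M5 (1652 ops/s), Onyx→Machine M7 (2044 ops/s) — total 1300+2341+613+1652+2044 = 7950 ops/s.
Row-greedy (each tenant in turn takes its best remaining instance) gives 7182 ops/s, worse by 768.
Summit's own top instance is Machine M5 (1749 ops/s), but forcing Summit→Machine M5 and reassigning the rest optimally gives only 7261 ops/s — worse by 689.

Summit receives Machine M1.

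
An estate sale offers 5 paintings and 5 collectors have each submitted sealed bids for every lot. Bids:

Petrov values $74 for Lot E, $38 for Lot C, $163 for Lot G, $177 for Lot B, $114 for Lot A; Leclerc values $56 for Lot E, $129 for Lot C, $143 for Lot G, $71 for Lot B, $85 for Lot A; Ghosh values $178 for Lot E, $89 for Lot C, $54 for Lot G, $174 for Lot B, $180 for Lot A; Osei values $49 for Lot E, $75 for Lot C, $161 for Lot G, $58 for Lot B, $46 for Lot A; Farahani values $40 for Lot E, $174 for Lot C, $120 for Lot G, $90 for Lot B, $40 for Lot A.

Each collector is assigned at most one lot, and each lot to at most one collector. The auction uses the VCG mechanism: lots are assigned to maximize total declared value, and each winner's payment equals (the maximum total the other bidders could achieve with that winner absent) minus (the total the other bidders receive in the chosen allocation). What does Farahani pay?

Farahani pays $46.

Efficient allocation: Petrov→Lot B ($177), Leclerc→Lot A ($85), Ghosh→Lot E ($178), Osei→Lot G ($161), Farahani→Lot C ($174); total welfare W = $775.
Farahani receives Lot C at value $174, so the others get W − 174 = $601.
Without Farahani: best allocation of the remaining 4 bidders over all 5 lots is Petrov→Lot B ($177), Leclerc→Lot C ($129), Ghosh→Lot A ($180), Osei→Lot G ($161), total $647.
VCG payment = (others' best without Farahani) − (others' welfare with Farahani) = 647 − 601 = $46.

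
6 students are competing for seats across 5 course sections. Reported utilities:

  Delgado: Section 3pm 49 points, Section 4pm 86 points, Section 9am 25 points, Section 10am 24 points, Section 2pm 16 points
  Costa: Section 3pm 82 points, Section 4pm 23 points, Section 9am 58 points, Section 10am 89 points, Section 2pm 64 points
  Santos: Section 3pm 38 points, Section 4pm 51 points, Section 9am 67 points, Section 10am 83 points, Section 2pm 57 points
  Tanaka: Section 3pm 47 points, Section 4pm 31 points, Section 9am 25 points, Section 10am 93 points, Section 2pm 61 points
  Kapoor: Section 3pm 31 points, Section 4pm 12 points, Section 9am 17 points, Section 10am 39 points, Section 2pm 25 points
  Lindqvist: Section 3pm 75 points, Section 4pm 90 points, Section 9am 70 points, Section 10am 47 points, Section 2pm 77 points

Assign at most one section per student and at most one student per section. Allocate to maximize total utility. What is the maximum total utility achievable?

This is the linear assignment problem.
Optimal: Costa→Section 3pm (82 points), Delgado→Section 4pm (86 points), Santos→Section 9am (67 points), Tanaka→Section 10am (93 points), Lindqvist→Section 2pm (77 points) — total 82+86+67+93+77 = 405 points.
Row-greedy (each student in turn takes its best remaining section) gives 334 points, worse by 71.
Checked against all permutations: 405 points is optimal.

Max total: 405 points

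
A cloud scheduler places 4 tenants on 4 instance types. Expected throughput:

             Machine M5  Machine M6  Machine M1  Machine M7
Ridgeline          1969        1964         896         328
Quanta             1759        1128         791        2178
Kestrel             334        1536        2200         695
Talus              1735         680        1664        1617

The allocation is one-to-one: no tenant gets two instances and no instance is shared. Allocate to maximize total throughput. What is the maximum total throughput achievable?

Maximum total: 8077 ops/s

This is the linear assignment problem.
Optimal: Ridgeline→Machine M6 (1964 ops/s), Quanta→Machine M7 (2178 ops/s), Kestrel→Machine M1 (2200 ops/s), Talus→Machine M5 (1735 ops/s) — total 1964+2178+2200+1735 = 8077 ops/s.
Max-entry greedy (repeatedly take the single best remaining cell) gives 7027 ops/s, worse by 1050.
Swapping Talus↔Quanta (Talus→Machine M7 1617 ops/s, Quanta→Machine M5 1759 ops/s) loses 537.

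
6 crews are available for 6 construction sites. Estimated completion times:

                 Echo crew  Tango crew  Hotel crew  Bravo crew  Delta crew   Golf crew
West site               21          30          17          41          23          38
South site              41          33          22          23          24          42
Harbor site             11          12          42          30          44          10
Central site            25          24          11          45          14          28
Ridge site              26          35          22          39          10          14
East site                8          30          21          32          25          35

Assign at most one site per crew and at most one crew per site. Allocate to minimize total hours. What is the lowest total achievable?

This is the linear assignment problem.
Optimal: Echo crew→East site (8 hours), Tango crew→Harbor site (12 hours), Hotel crew→West site (17 hours), Bravo crew→South site (23 hours), Delta crew→Central site (14 hours), Golf crew→Ridge site (14 hours) — total 8+12+17+23+14+14 = 88 hours.
Next-best assignment: Echo crew→East site, Tango crew→Harbor site, Hotel crew→Central site, Bravo crew→South site, Delta crew→West site, Golf crew→Ridge site = 91 hours.
Swapping Tango crew↔Golf crew (Tango crew→Ridge site 35 hours, Golf crew→Harbor site 10 hours) adds 19.
Checked against all permutations: 88 hours is optimal.

Min total: 88 hours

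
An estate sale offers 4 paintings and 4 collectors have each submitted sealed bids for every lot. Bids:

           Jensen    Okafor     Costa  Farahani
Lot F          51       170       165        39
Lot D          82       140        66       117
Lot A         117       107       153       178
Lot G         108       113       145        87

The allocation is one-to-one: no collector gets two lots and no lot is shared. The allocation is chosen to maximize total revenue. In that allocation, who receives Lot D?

Okafor receives Lot D.

This is a one-to-one assignment (maximum-weight bipartite matching).
Optimal: Jensen→Lot G ($108), Okafor→Lot D ($140), Costa→Lot F ($165), Farahani→Lot A ($178) — total 108+140+165+178 = $591.
Column-greedy (each lot in turn goes to its best remaining collector) gives $548, worse by 43.
Next-best assignment: Jensen→Lot D, Okafor→Lot F, Costa→Lot G, Farahani→Lot A = $575.
Swapping Costa↔Farahani (Costa→Lot A $153, Farahani→Lot F $39) loses 151.
Every other assignment is strictly worse.
Okafor's own top lot is Lot F ($170), but forcing Okafor→Lot F and reassigning the rest optimally gives only $575 — worse by 16.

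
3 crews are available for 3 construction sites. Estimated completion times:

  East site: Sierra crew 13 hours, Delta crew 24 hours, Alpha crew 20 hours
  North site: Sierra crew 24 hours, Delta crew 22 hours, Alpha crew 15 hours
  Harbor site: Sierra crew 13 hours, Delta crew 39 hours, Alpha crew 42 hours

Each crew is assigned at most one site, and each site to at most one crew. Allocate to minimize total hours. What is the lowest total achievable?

Minimum total: 52 hours

Optimal: Sierra crew→Harbor site (13 hours), Delta crew→East site (24 hours), Alpha crew→North site (15 hours) — total 13+24+15 = 52 hours.
Min-entry greedy (repeatedly take the single cheapest remaining cell) gives 67 hours, worse by 15.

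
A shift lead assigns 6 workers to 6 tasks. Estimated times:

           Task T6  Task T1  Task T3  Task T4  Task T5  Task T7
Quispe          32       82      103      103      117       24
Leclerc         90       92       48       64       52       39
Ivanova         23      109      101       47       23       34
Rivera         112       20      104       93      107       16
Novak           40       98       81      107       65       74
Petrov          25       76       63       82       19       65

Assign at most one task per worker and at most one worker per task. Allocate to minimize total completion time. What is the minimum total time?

Minimum total: 198 min

Optimal: Quispe→Task T7 (24 min), Leclerc→Task T3 (48 min), Ivanova→Task T4 (47 min), Rivera→Task T1 (20 min), Novak→Task T6 (40 min), Petrov→Task T5 (19 min) — total 24+48+47+20+40+19 = 198 min.
Next-best assignment: Quispe→Task T7, Leclerc→Task T3, Ivanova→Task T4, Rivera→Task T1, Novak→Task T5, Petrov→Task T6 = 229 min.
No other one-to-one assignment undercuts 198 min.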